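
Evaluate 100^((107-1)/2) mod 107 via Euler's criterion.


p = 107 is prime and the exponent is (p-1)/2 = 53, so by Euler's criterion 100^53 = (100/107) = +1 or -1 mod 107.
Compute by square-and-multiply:
  53 = 32 + 16 + 4 + 1 (binary 110101)
  Repeated squaring mod 107: 100^1 = 100, 100^2 = 49, 100^4 = 47, 100^8 = 69, 100^16 = 53, 100^32 = 27
  100^53 = 100^32 * 100^16 * 100^4 * 100^1 = 27 * 53 * 47 * 100 mod 107
    27 * 53 = 1431 = 40 mod 107
    40 * 47 = 1880 = 61 mod 107
    61 * 100 = 6100 = 1 mod 107
  100^53 = 1 mod 107
Result 1: 100 is a quadratic residue mod 107.
100^53 mod 107 = 1

1


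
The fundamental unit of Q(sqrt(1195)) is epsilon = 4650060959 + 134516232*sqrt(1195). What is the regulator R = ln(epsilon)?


epsilon = 4650060959 + 134516232*sqrt(1195)
= 9.3001e+09
R = ln(9.3001e+09)
= 22.9533

22.9533


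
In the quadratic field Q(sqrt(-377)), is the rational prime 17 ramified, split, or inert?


K = Q(sqrt(-377)). Since d mod 4 = 3, disc(K) = -1508.
Check p | disc: -1508 mod 17 = 5.
p does not divide disc. Compute Legendre symbol (d/p):
14^((17-1)/2) mod 17 = -1
(d/p) = -1, so p is inert: (p) stays prime with e=1, f=2, g=1.
Therefore p is inert.

inert


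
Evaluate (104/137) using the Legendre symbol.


p = 137 is prime, so compute (104/137) with the reciprocity algorithm (Jacobi-symbol steps: pull out 2s via (2/n), flip via reciprocity, reduce):
  pull out 2: (2/137) = +1  (since 137 mod 8 = 1)
  pull out 2: (2/137) = +1  (since 137 mod 8 = 1)
  pull out 2: (2/137) = +1  (since 137 mod 8 = 1)
  reciprocity: (13/137) -> +(137/13)
  reduce: (7/13)
  reciprocity: (7/13) -> +(13/7)
  reduce: (6/7)
  pull out 2: (2/7) = +1  (since 7 mod 8 = 7)
  reciprocity: (3/7) -> -(7/3)
  reduce: (1/3)
  (1/3) = 1
Product of signs = -1
(104/137) = -1

-1


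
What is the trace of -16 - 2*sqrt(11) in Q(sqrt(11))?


Tr(a + b*sqrt(d)) = (a + b*sqrt(d)) + (a - b*sqrt(d)) = 2a
= 2 * (-16)
= -32

-32


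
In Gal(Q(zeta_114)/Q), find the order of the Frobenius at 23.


The Frobenius at p in Gal(Q(zeta_n)/Q) = (Z/nZ)* is the class of p, so its order is ord_114(23), the smallest k >= 1 with 23^k = 1 mod 114.
n = 114 = 2 * 3 * 19, phi(114) = 36; the order divides phi(n).
Divisors of 36: 1, 2, 3, 4, 6, 9, 12, 18, 36
Repeated squaring mod 114: 23^1 = 23, 23^2 = 73, 23^4 = 85, 23^8 = 43, 23^16 = 25, 23^32 = 55
Test divisors in increasing order:
  k=1: 23^1 = 23 mod 114
  k=2: 23^2 = 73 mod 114
  k=3: 23^3 = 73 * 23 = 83 mod 114
  k=4: 23^4 = 85 mod 114
  k=6: 23^6 = 85 * 73 = 49 mod 114
  k=9: 23^9 = 43 * 23 = 77 mod 114
  k=12: 23^12 = 43 * 85 = 7 mod 114
  k=18: 23^18 = 25 * 73 = 1 mod 114  <- first divisor giving 1
Order = 18

18


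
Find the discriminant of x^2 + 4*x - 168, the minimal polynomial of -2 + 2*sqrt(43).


The element -2 + 2*sqrt(43) has minimal polynomial:
x^2 + 4*x - 168
Discriminant = (4)^2 - 4*(-168)
= 16 + 672
= 688

688


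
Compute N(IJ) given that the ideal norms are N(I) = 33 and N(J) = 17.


N(IJ) = N(I) * N(J)
= 33 * 17
= 561

561


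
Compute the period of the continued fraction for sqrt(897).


Run the CF algorithm for sqrt(897).
a_0 = floor(sqrt(897)) = 29; set m_0=0, q_0=1.
Recurrence: m' = q*a - m,  q' = (d - m'^2)/q,  a' = floor((a_0 + m')/q').
  step 1: m=29, q=56, a=1
  step 2: m=27, q=3, a=18
  step 3: m=27, q=56, a=1
  step 4: m=29, q=1, a=58
a_4 = 2*a_0 = 58, so the period closes here.
sqrt(897) = [29; 1, 18, 1, 58]
Period length = 4

4


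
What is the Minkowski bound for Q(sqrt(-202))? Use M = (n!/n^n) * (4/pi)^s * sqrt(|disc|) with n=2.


d = -202, d mod 4 = 2, so disc(K) = 4d = -808; |disc(K)| = 808
Imaginary quadratic field, so n = 2, s = r2 = 1, r1 = 0
M = (n!/n^n) * (4/pi)^s * sqrt(|disc(K)|) = (2!/2^2) * (4/pi)^1 * sqrt(808)
= 0.5 * 1.273240 * 28.425341
= 18.0961

18.0961


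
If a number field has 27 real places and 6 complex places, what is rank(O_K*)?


By Dirichlet's unit theorem:
rank = r1 + r2 - 1
= 27 + 6 - 1
= 32

32


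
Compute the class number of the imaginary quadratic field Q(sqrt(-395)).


K = Q(sqrt(-395)). d mod 4 = 1, so D = disc(K) = d = -395
h(K) equals the number of primitive reduced positive-definite forms (a, b, c) = a*x^2 + b*x*y + c*y^2 with b^2 - 4ac = D,
where reduced means |b| <= a <= c, with b >= 0 whenever |b| = a or a = c, and primitive means gcd(a, b, c) = 1.
Reduced forces 3a^2 <= |D| = 395, so 1 <= a <= 11; b must have the parity of D, and c = (b^2 - D)/(4a) must be an integer >= a.
Enumerate a = 1..11, b in [-a, a]:
  a=1: (1, 1, 99)  [1]
  a=2: none
  a=3: (3, -1, 33), (3, 1, 33)  [2]
  a=4: none
  a=5: (5, 5, 21)  [1]
  a=6: none
  a=7: (7, -5, 15), (7, 5, 15)  [2]
  a=8: none
  a=9: (9, -1, 11), (9, 1, 11)  [2]
  a=10..11: none
Total reduced forms: 1 + 2 + 1 + 2 + 2 = 8
h = 8

8


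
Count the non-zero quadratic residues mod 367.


For prime p, the number of non-zero quadratic residues is (p-1)/2.
= (367-1)/2
= 183

183


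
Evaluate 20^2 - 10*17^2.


x^2 - d*y^2
= 20^2 - 10*17^2
= 400 - 2890
= -2490

-2490


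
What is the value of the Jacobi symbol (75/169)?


Compute (75/169) via quadratic reciprocity:
  reciprocity: (75/169) -> +(169/75)
  reduce: (19/75)
  reciprocity: (19/75) -> -(75/19)
  reduce: (18/19)
  pull out 2: (2/19) = -1  (since 19 mod 8 = 3)
  reciprocity: (9/19) -> +(19/9)
  reduce: (1/9)
  (1/9) = 1
Product of signs = 1

1


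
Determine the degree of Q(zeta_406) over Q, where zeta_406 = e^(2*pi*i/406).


The degree equals Euler's totient phi(406).
406 = 2 * 7 * 29
phi(406) = 168

168


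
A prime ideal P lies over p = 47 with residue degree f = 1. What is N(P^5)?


N(P^a) = p^(a*f)
= 47^(5*1)
= 47^5
= 229345007

229345007


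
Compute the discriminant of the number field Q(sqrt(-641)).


For K = Q(sqrt(d)) with d squarefree: disc(K) = d if d = 1 mod 4, and disc(K) = 4d if d = 2 or 3 mod 4.
Here d = -641, and d mod 4 = 3.
d = 3 mod 4, not 1 (O_K = Z[sqrt(d)]), so disc(K) = 4d = 4 * (-641) = -2564

-2564


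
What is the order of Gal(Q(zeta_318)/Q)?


|Gal(Q(zeta_318)/Q)| = phi(318)
= 104

104


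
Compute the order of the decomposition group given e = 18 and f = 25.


|D_P| = e * f
= 18 * 25
= 450

450


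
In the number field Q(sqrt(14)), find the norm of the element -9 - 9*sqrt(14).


N(a + b*sqrt(d)) = a^2 - d*b^2
= (-9)^2 - (14)*(-9)^2
= 81 - 1134
= -1053

-1053


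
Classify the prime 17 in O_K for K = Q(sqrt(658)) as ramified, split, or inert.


K = Q(sqrt(658)). Since d mod 4 = 2, disc(K) = 2632.
Check p | disc: 2632 mod 17 = 14.
p does not divide disc. Compute Legendre symbol (d/p):
12^((17-1)/2) mod 17 = -1
(d/p) = -1, so p is inert: (p) stays prime with e=1, f=2, g=1.
Therefore p is inert.

inert


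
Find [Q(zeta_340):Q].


The degree equals Euler's totient phi(340).
340 = 2^2 * 5 * 17
phi(340) = 128

128


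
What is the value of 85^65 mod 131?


p = 131 is prime and the exponent is (p-1)/2 = 65, so by Euler's criterion 85^65 = (85/131) = +1 or -1 mod 131.
Compute by square-and-multiply:
  65 = 64 + 1 (binary 1000001)
  Repeated squaring mod 131: 85^1 = 85, 85^2 = 20, 85^4 = 7, 85^8 = 49, 85^16 = 43, 85^32 = 15, 85^64 = 94
  85^65 = 85^64 * 85^1 = 94 * 85 mod 131
    94 * 85 = 7990 = 130 mod 131
  85^65 = 130 mod 131
Result 130 = p - 1 = -1 mod 131: 85 is a quadratic non-residue mod 131. As a residue in [0, p-1] the value is 130.
85^65 mod 131 = 130

130


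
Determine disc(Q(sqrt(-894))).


For K = Q(sqrt(d)) with d squarefree: disc(K) = d if d = 1 mod 4, and disc(K) = 4d if d = 2 or 3 mod 4.
Here d = -894, and d mod 4 = 2.
d = 2 mod 4, not 1 (O_K = Z[sqrt(d)]), so disc(K) = 4d = 4 * (-894) = -3576

-3576


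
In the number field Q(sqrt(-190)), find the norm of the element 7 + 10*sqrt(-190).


N(a + b*sqrt(d)) = a^2 - d*b^2
= (7)^2 - (-190)*(10)^2
= 49 + 19000
= 19049

19049


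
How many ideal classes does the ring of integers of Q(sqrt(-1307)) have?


K = Q(sqrt(-1307)). d mod 4 = 1, so D = disc(K) = d = -1307
h(K) equals the number of primitive reduced positive-definite forms (a, b, c) = a*x^2 + b*x*y + c*y^2 with b^2 - 4ac = D,
where reduced means |b| <= a <= c, with b >= 0 whenever |b| = a or a = c, and primitive means gcd(a, b, c) = 1.
Reduced forces 3a^2 <= |D| = 1307, so 1 <= a <= 20; b must have the parity of D, and c = (b^2 - D)/(4a) must be an integer >= a.
Enumerate a = 1..20, b in [-a, a]:
  a=1: (1, 1, 327)  [1]
  a=2: none
  a=3: (3, -1, 109), (3, 1, 109)  [2]
  a=4..6: none
  a=7: (7, -3, 47), (7, 3, 47)  [2]
  a=8: none
  a=9: (9, -5, 37), (9, 5, 37)  [2]
  a=10..16: none
  a=17: (17, -11, 21), (17, 11, 21)  [2]
  a=18: none
  a=19: (19, -17, 21), (19, 17, 21)  [2]
  a=20: none
Total reduced forms: 1 + 2 + 2 + 2 + 2 + 2 = 11
h = 11

11


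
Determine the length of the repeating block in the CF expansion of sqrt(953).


Run the CF algorithm for sqrt(953).
a_0 = floor(sqrt(953)) = 30; set m_0=0, q_0=1.
Recurrence: m' = q*a - m,  q' = (d - m'^2)/q,  a' = floor((a_0 + m')/q').
  step 1: m=30, q=53, a=1
  step 2: m=23, q=8, a=6
  step 3: m=25, q=41, a=1
  step 4: m=16, q=17, a=2
  step 5: m=18, q=37, a=1
  step 6: m=19, q=16, a=3
  step 7: m=29, q=7, a=8
  step 8: m=27, q=32, a=1
  step 9: m=5, q=29, a=1
  step 10: m=24, q=13, a=4
  step 11: m=28, q=13, a=4
  step 12: m=24, q=29, a=1
  step 13: m=5, q=32, a=1
  step 14: m=27, q=7, a=8
  step 15: m=29, q=16, a=3
  step 16: m=19, q=37, a=1
  step 17: m=18, q=17, a=2
  step 18: m=16, q=41, a=1
  step 19: m=25, q=8, a=6
  step 20: m=23, q=53, a=1
  step 21: m=30, q=1, a=60
a_21 = 2*a_0 = 60, so the period closes here.
sqrt(953) = [30; 1, 6, 1, 2, 1, 3, 8, 1, 1, 4, 4, 1, 1, 8, 3, 1, 2, 1, 6, 1, 60]
Period length = 21

21


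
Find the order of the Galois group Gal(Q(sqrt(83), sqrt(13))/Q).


The 2 square roots of distinct primes are multiplicatively independent over Q,
so [K:Q] = 2^2 and Gal(K/Q) is isomorphic to (Z/2Z)^2.
|Gal| = 2^2 = 4

4


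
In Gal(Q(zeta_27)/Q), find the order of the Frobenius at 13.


The Frobenius at p in Gal(Q(zeta_n)/Q) = (Z/nZ)* is the class of p, so its order is ord_27(13), the smallest k >= 1 with 13^k = 1 mod 27.
n = 27 = 3^3, phi(27) = 18; the order divides phi(n).
Divisors of 18: 1, 2, 3, 6, 9, 18
Repeated squaring mod 27: 13^1 = 13, 13^2 = 7, 13^4 = 22, 13^8 = 25, 13^16 = 4
Test divisors in increasing order:
  k=1: 13^1 = 13 mod 27
  k=2: 13^2 = 7 mod 27
  k=3: 13^3 = 7 * 13 = 10 mod 27
  k=6: 13^6 = 22 * 7 = 19 mod 27
  k=9: 13^9 = 25 * 13 = 1 mod 27  <- first divisor giving 1
Order = 9

9


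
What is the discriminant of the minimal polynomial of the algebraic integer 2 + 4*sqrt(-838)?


The element 2 + 4*sqrt(-838) has minimal polynomial:
x^2 - 4*x + 13412
Discriminant = (-4)^2 - 4*(13412)
= 16 - 53648
= -53632

-53632


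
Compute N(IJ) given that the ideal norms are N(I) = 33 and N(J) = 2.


N(IJ) = N(I) * N(J)
= 33 * 2
= 66

66


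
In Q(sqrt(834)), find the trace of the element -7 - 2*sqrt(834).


Tr(a + b*sqrt(d)) = (a + b*sqrt(d)) + (a - b*sqrt(d)) = 2a
= 2 * (-7)
= -14

-14


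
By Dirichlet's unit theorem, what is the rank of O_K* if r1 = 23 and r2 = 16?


By Dirichlet's unit theorem:
rank = r1 + r2 - 1
= 23 + 16 - 1
= 38

38


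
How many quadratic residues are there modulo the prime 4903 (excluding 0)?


For prime p, the number of non-zero quadratic residues is (p-1)/2.
= (4903-1)/2
= 2451

2451


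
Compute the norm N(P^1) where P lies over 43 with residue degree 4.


N(P^a) = p^(a*f)
= 43^(1*4)
= 43^4
= 3418801

3418801


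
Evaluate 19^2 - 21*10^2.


x^2 - d*y^2
= 19^2 - 21*10^2
= 361 - 2100
= -1739

-1739


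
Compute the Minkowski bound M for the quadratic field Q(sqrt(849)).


d = 849, d mod 4 = 1, so disc(K) = d = 849; |disc(K)| = 849
Real quadratic field, so n = 2, s = r2 = 0, r1 = 2
M = (n!/n^n) * (4/pi)^s * sqrt(|disc(K)|) = (2!/2^2) * (4/pi)^0 * sqrt(849)
= 0.5 * 1.000000 * 29.137605
= 14.5688

14.5688


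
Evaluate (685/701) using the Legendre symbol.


p = 701 is prime, so compute (685/701) with the reciprocity algorithm (Jacobi-symbol steps: pull out 2s via (2/n), flip via reciprocity, reduce):
  reciprocity: (685/701) -> +(701/685)
  reduce: (16/685)
  pull out 2: (2/685) = -1  (since 685 mod 8 = 5)
  pull out 2: (2/685) = -1  (since 685 mod 8 = 5)
  pull out 2: (2/685) = -1  (since 685 mod 8 = 5)
  pull out 2: (2/685) = -1  (since 685 mod 8 = 5)
  (1/685) = 1
Product of signs = 1
(685/701) = 1

1


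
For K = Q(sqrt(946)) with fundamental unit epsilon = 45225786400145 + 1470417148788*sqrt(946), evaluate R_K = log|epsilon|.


epsilon = 45225786400145 + 1470417148788*sqrt(946)
= 9.0452e+13
R = ln(9.0452e+13)
= 32.1358

32.1358


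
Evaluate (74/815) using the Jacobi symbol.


Compute (74/815) via quadratic reciprocity:
  pull out 2: (2/815) = +1  (since 815 mod 8 = 7)
  reciprocity: (37/815) -> +(815/37)
  reduce: (1/37)
  (1/37) = 1
Product of signs = 1

1


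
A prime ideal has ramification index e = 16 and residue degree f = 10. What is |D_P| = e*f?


|D_P| = e * f
= 16 * 10
= 160

160


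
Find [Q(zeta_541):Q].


The degree equals Euler's totient phi(541).
541 = 541
phi(541) = 540

540


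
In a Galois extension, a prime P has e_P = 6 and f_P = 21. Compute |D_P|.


|D_P| = e * f
= 6 * 21
= 126

126


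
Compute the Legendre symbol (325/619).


p = 619 is prime, so compute (325/619) with the reciprocity algorithm (Jacobi-symbol steps: pull out 2s via (2/n), flip via reciprocity, reduce):
  reciprocity: (325/619) -> +(619/325)
  reduce: (294/325)
  pull out 2: (2/325) = -1  (since 325 mod 8 = 5)
  reciprocity: (147/325) -> +(325/147)
  reduce: (31/147)
  reciprocity: (31/147) -> -(147/31)
  reduce: (23/31)
  reciprocity: (23/31) -> -(31/23)
  reduce: (8/23)
  pull out 2: (2/23) = +1  (since 23 mod 8 = 7)
  pull out 2: (2/23) = +1  (since 23 mod 8 = 7)
  pull out 2: (2/23) = +1  (since 23 mod 8 = 7)
  (1/23) = 1
Product of signs = -1
(325/619) = -1

-1


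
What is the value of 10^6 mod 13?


p = 13 is prime and the exponent is (p-1)/2 = 6, so by Euler's criterion 10^6 = (10/13) = +1 or -1 mod 13.
Compute by square-and-multiply:
  6 = 4 + 2 (binary 110)
  Repeated squaring mod 13: 10^1 = 10, 10^2 = 9, 10^4 = 3
  10^6 = 10^4 * 10^2 = 3 * 9 mod 13
    3 * 9 = 27 = 1 mod 13
  10^6 = 1 mod 13
Result 1: 10 is a quadratic residue mod 13.
10^6 mod 13 = 1

1


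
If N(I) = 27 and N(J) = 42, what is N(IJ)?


N(IJ) = N(I) * N(J)
= 27 * 42
= 1134

1134


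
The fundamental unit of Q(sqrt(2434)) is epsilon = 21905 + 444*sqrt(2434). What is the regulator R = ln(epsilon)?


epsilon = 21905 + 444*sqrt(2434)
= 43810.0000
R = ln(43810.0000)
= 10.6876

10.6876


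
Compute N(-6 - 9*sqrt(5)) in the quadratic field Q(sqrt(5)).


N(a + b*sqrt(d)) = a^2 - d*b^2
= (-6)^2 - (5)*(-9)^2
= 36 - 405
= -369

-369


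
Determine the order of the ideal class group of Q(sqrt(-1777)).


K = Q(sqrt(-1777)). d mod 4 = 3, so D = disc(K) = 4d = -7108
h(K) equals the number of primitive reduced positive-definite forms (a, b, c) = a*x^2 + b*x*y + c*y^2 with b^2 - 4ac = D,
where reduced means |b| <= a <= c, with b >= 0 whenever |b| = a or a = c, and primitive means gcd(a, b, c) = 1.
Reduced forces 3a^2 <= |D| = 7108, so 1 <= a <= 48; b must have the parity of D, and c = (b^2 - D)/(4a) must be an integer >= a.
Enumerate a = 1..48, b in [-a, a]:
  a=1: (1, 0, 1777)  [1]
  a=2: (2, 2, 889)  [1]
  a=3..6: none
  a=7: (7, -2, 254), (7, 2, 254)  [2]
  a=8..10: none
  a=11: (11, -8, 163), (11, 8, 163)  [2]
  a=12: none
  a=13: (13, -4, 137), (13, 4, 137)  [2]
  a=14: (14, -2, 127), (14, 2, 127)  [2]
  a=15..16: none
  a=17: (17, -10, 106), (17, 10, 106)  [2]
  a=18: none
  a=19: (19, -6, 94), (19, 6, 94)  [2]
  a=20..21: none
  a=22: (22, -14, 83), (22, 14, 83)  [2]
  a=23..25: none
  a=26: (26, -22, 73), (26, 22, 73)  [2]
  a=27..33: none
  a=34: (34, -10, 53), (34, 10, 53)  [2]
  a=35..36: none
  a=37: (37, -12, 49), (37, 12, 49)  [2]
  a=38: (38, -6, 47), (38, 6, 47)  [2]
  a=39..48: none
Total reduced forms: 1 + 1 + 2 + 2 + 2 + 2 + 2 + 2 + 2 + 2 + 2 + 2 + 2 = 24
h = 24

24


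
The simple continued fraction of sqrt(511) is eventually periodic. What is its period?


Run the CF algorithm for sqrt(511).
a_0 = floor(sqrt(511)) = 22; set m_0=0, q_0=1.
Recurrence: m' = q*a - m,  q' = (d - m'^2)/q,  a' = floor((a_0 + m')/q').
  step 1: m=22, q=27, a=1
  step 2: m=5, q=18, a=1
  step 3: m=13, q=19, a=1
  step 4: m=6, q=25, a=1
  step 5: m=19, q=6, a=6
  step 6: m=17, q=37, a=1
  step 7: m=20, q=3, a=14
  step 8: m=22, q=9, a=4
  step 9: m=14, q=35, a=1
  step 10: m=21, q=2, a=21
  step 11: m=21, q=35, a=1
  step 12: m=14, q=9, a=4
  step 13: m=22, q=3, a=14
  step 14: m=20, q=37, a=1
  step 15: m=17, q=6, a=6
  step 16: m=19, q=25, a=1
  step 17: m=6, q=19, a=1
  step 18: m=13, q=18, a=1
  step 19: m=5, q=27, a=1
  step 20: m=22, q=1, a=44
a_20 = 2*a_0 = 44, so the period closes here.
sqrt(511) = [22; 1, 1, 1, 1, 6, 1, 14, 4, 1, 21, 1, 4, 14, 1, 6, 1, 1, 1, 1, 44]
Period length = 20

20


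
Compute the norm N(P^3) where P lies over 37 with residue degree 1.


N(P^a) = p^(a*f)
= 37^(3*1)
= 37^3
= 50653

50653


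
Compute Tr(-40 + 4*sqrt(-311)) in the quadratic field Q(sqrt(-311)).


Tr(a + b*sqrt(d)) = (a + b*sqrt(d)) + (a - b*sqrt(d)) = 2a
= 2 * (-40)
= -80

-80


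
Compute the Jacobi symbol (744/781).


Compute (744/781) via quadratic reciprocity:
  pull out 2: (2/781) = -1  (since 781 mod 8 = 5)
  pull out 2: (2/781) = -1  (since 781 mod 8 = 5)
  pull out 2: (2/781) = -1  (since 781 mod 8 = 5)
  reciprocity: (93/781) -> +(781/93)
  reduce: (37/93)
  reciprocity: (37/93) -> +(93/37)
  reduce: (19/37)
  reciprocity: (19/37) -> +(37/19)
  reduce: (18/19)
  pull out 2: (2/19) = -1  (since 19 mod 8 = 3)
  reciprocity: (9/19) -> +(19/9)
  reduce: (1/9)
  (1/9) = 1
Product of signs = 1

1


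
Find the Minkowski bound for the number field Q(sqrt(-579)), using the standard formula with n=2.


d = -579, d mod 4 = 1, so disc(K) = d = -579; |disc(K)| = 579
Imaginary quadratic field, so n = 2, s = r2 = 1, r1 = 0
M = (n!/n^n) * (4/pi)^s * sqrt(|disc(K)|) = (2!/2^2) * (4/pi)^1 * sqrt(579)
= 0.5 * 1.273240 * 24.062419
= 15.3186

15.3186


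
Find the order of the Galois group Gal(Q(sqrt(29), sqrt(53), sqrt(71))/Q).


The 3 square roots of distinct primes are multiplicatively independent over Q,
so [K:Q] = 2^3 and Gal(K/Q) is isomorphic to (Z/2Z)^3.
|Gal| = 2^3 = 8

8


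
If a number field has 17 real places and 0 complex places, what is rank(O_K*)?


By Dirichlet's unit theorem:
rank = r1 + r2 - 1
= 17 + 0 - 1
= 16

16


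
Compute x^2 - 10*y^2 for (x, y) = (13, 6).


x^2 - d*y^2
= 13^2 - 10*6^2
= 169 - 360
= -191

-191


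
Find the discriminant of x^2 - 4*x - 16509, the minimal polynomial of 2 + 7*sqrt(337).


The element 2 + 7*sqrt(337) has minimal polynomial:
x^2 - 4*x - 16509
Discriminant = (-4)^2 - 4*(-16509)
= 16 + 66036
= 66052

66052


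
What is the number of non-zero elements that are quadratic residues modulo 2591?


For prime p, the number of non-zero quadratic residues is (p-1)/2.
= (2591-1)/2
= 1295

1295


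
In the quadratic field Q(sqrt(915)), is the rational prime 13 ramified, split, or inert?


K = Q(sqrt(915)). Since d mod 4 = 3, disc(K) = 3660.
Check p | disc: 3660 mod 13 = 7.
p does not divide disc. Compute Legendre symbol (d/p):
5^((13-1)/2) mod 13 = -1
(d/p) = -1, so p is inert: (p) stays prime with e=1, f=2, g=1.
Therefore p is inert.

inert


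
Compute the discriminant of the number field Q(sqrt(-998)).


For K = Q(sqrt(d)) with d squarefree: disc(K) = d if d = 1 mod 4, and disc(K) = 4d if d = 2 or 3 mod 4.
Here d = -998, and d mod 4 = 2.
d = 2 mod 4, not 1 (O_K = Z[sqrt(d)]), so disc(K) = 4d = 4 * (-998) = -3992

-3992


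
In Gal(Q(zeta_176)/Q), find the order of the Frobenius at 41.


The Frobenius at p in Gal(Q(zeta_n)/Q) = (Z/nZ)* is the class of p, so its order is ord_176(41), the smallest k >= 1 with 41^k = 1 mod 176.
n = 176 = 2^4 * 11, phi(176) = 80; the order divides phi(n).
Divisors of 80: 1, 2, 4, 5, 8, 10, 16, 20, 40, 80
Repeated squaring mod 176: 41^1 = 41, 41^2 = 97, 41^4 = 81, 41^8 = 49, 41^16 = 113, 41^32 = 97, 41^64 = 81
Test divisors in increasing order:
  k=1: 41^1 = 41 mod 176
  k=2: 41^2 = 97 mod 176
  k=4: 41^4 = 81 mod 176
  k=5: 41^5 = 81 * 41 = 153 mod 176
  k=8: 41^8 = 49 mod 176
  k=10: 41^10 = 49 * 97 = 1 mod 176  <- first divisor giving 1
Order = 10

10


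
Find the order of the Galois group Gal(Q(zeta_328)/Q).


|Gal(Q(zeta_328)/Q)| = phi(328)
= 160

160


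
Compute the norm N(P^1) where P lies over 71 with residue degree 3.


N(P^a) = p^(a*f)
= 71^(1*3)
= 71^3
= 357911

357911


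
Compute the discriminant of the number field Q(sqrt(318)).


For K = Q(sqrt(d)) with d squarefree: disc(K) = d if d = 1 mod 4, and disc(K) = 4d if d = 2 or 3 mod 4.
Here d = 318, and d mod 4 = 2.
d = 2 mod 4, not 1 (O_K = Z[sqrt(d)]), so disc(K) = 4d = 4 * (318) = 1272

1272


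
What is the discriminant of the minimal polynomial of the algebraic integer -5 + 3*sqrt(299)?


The element -5 + 3*sqrt(299) has minimal polynomial:
x^2 + 10*x - 2666
Discriminant = (10)^2 - 4*(-2666)
= 100 + 10664
= 10764

10764


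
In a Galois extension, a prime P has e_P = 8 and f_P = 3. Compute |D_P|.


|D_P| = e * f
= 8 * 3
= 24

24


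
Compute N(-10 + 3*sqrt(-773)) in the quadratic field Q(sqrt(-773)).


N(a + b*sqrt(d)) = a^2 - d*b^2
= (-10)^2 - (-773)*(3)^2
= 100 + 6957
= 7057

7057


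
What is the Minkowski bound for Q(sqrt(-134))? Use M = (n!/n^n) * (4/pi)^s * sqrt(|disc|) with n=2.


d = -134, d mod 4 = 2, so disc(K) = 4d = -536; |disc(K)| = 536
Imaginary quadratic field, so n = 2, s = r2 = 1, r1 = 0
M = (n!/n^n) * (4/pi)^s * sqrt(|disc(K)|) = (2!/2^2) * (4/pi)^1 * sqrt(536)
= 0.5 * 1.273240 * 23.151674
= 14.7388

14.7388


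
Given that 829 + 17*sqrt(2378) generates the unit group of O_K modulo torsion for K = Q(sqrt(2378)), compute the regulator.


epsilon = 829 + 17*sqrt(2378)
= 1658.0006
R = ln(1658.0006)
= 7.4134

7.4134


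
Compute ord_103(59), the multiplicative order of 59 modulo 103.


We want ord_103(59), the smallest k >= 1 with 59^k = 1 mod 103.
n = 103 = 103, phi(103) = 102; the order divides phi(n).
Divisors of 102: 1, 2, 3, 6, 17, 34, 51, 102
Repeated squaring mod 103: 59^1 = 59, 59^2 = 82, 59^4 = 29, 59^8 = 17, 59^16 = 83, 59^32 = 91, 59^64 = 41
Test divisors in increasing order:
  k=1: 59^1 = 59 mod 103
  k=2: 59^2 = 82 mod 103
  k=3: 59^3 = 82 * 59 = 100 mod 103
  k=6: 59^6 = 29 * 82 = 9 mod 103
  k=17: 59^17 = 83 * 59 = 56 mod 103
  k=34: 59^34 = 91 * 82 = 46 mod 103
  k=51: 59^51 = 91 * 83 * 82 * 59 = 1 mod 103  <- first divisor giving 1
Order = 51

51


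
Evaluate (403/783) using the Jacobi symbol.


Compute (403/783) via quadratic reciprocity:
  reciprocity: (403/783) -> -(783/403)
  reduce: (380/403)
  pull out 2: (2/403) = -1  (since 403 mod 8 = 3)
  pull out 2: (2/403) = -1  (since 403 mod 8 = 3)
  reciprocity: (95/403) -> -(403/95)
  reduce: (23/95)
  reciprocity: (23/95) -> -(95/23)
  reduce: (3/23)
  reciprocity: (3/23) -> -(23/3)
  reduce: (2/3)
  pull out 2: (2/3) = -1  (since 3 mod 8 = 3)
  (1/3) = 1
Product of signs = -1

-1


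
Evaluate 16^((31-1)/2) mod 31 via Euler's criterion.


p = 31 is prime and the exponent is (p-1)/2 = 15, so by Euler's criterion 16^15 = (16/31) = +1 or -1 mod 31.
Compute by square-and-multiply:
  15 = 8 + 4 + 2 + 1 (binary 1111)
  Repeated squaring mod 31: 16^1 = 16, 16^2 = 8, 16^4 = 2, 16^8 = 4
  16^15 = 16^8 * 16^4 * 16^2 * 16^1 = 4 * 2 * 8 * 16 mod 31
    4 * 2 = 8 = 8 mod 31
    8 * 8 = 64 = 2 mod 31
    2 * 16 = 32 = 1 mod 31
  16^15 = 1 mod 31
Result 1: 16 is a quadratic residue mod 31.
16^15 mod 31 = 1

1


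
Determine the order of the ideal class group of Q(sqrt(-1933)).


K = Q(sqrt(-1933)). d mod 4 = 3, so D = disc(K) = 4d = -7732
h(K) equals the number of primitive reduced positive-definite forms (a, b, c) = a*x^2 + b*x*y + c*y^2 with b^2 - 4ac = D,
where reduced means |b| <= a <= c, with b >= 0 whenever |b| = a or a = c, and primitive means gcd(a, b, c) = 1.
Reduced forces 3a^2 <= |D| = 7732, so 1 <= a <= 50; b must have the parity of D, and c = (b^2 - D)/(4a) must be an integer >= a.
Enumerate a = 1..50, b in [-a, a]:
  a=1: (1, 0, 1933)  [1]
  a=2: (2, 2, 967)  [1]
  a=3..10: none
  a=11: (11, -10, 178), (11, 10, 178)  [2]
  a=12: none
  a=13: (13, -4, 149), (13, 4, 149)  [2]
  a=14..18: none
  a=19: (19, -18, 106), (19, 18, 106)  [2]
  a=20..21: none
  a=22: (22, -10, 89), (22, 10, 89)  [2]
  a=23..25: none
  a=26: (26, -22, 79), (26, 22, 79)  [2]
  a=27..30: none
  a=31: (31, -24, 67), (31, 24, 67)  [2]
  a=32..36: none
  a=37: (37, -36, 61), (37, 36, 61)  [2]
  a=38: (38, -18, 53), (38, 18, 53)  [2]
  a=39..50: none
Total reduced forms: 1 + 1 + 2 + 2 + 2 + 2 + 2 + 2 + 2 + 2 = 18
h = 18

18


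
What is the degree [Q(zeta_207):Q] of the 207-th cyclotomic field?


The degree equals Euler's totient phi(207).
207 = 3^2 * 23
phi(207) = 132

132


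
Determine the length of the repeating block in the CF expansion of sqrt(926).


Run the CF algorithm for sqrt(926).
a_0 = floor(sqrt(926)) = 30; set m_0=0, q_0=1.
Recurrence: m' = q*a - m,  q' = (d - m'^2)/q,  a' = floor((a_0 + m')/q').
  step 1: m=30, q=26, a=2
  step 2: m=22, q=17, a=3
  step 3: m=29, q=5, a=11
  step 4: m=26, q=50, a=1
  step 5: m=24, q=7, a=7
  step 6: m=25, q=43, a=1
  step 7: m=18, q=14, a=3
  step 8: m=24, q=25, a=2
  step 9: m=26, q=10, a=5
  step 10: m=24, q=35, a=1
  step 11: m=11, q=23, a=1
  step 12: m=12, q=34, a=1
  step 13: m=22, q=13, a=4
  step 14: m=30, q=2, a=30
  step 15: m=30, q=13, a=4
  step 16: m=22, q=34, a=1
  step 17: m=12, q=23, a=1
  step 18: m=11, q=35, a=1
  step 19: m=24, q=10, a=5
  step 20: m=26, q=25, a=2
  step 21: m=24, q=14, a=3
  step 22: m=18, q=43, a=1
  step 23: m=25, q=7, a=7
  step 24: m=24, q=50, a=1
  step 25: m=26, q=5, a=11
  step 26: m=29, q=17, a=3
  step 27: m=22, q=26, a=2
  step 28: m=30, q=1, a=60
a_28 = 2*a_0 = 60, so the period closes here.
sqrt(926) = [30; 2, 3, 11, 1, 7, 1, 3, 2, 5, 1, 1, 1, 4, 30, 4, 1, 1, 1, 5, 2, 3, 1, 7, 1, 11, 3, 2, 60]
Period length = 28

28


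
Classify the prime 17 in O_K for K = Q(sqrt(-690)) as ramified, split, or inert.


K = Q(sqrt(-690)). Since d mod 4 = 2, disc(K) = -2760.
Check p | disc: -2760 mod 17 = 11.
p does not divide disc. Compute Legendre symbol (d/p):
7^((17-1)/2) mod 17 = -1
(d/p) = -1, so p is inert: (p) stays prime with e=1, f=2, g=1.
Therefore p is inert.

inert


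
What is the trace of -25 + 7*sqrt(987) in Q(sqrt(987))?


Tr(a + b*sqrt(d)) = (a + b*sqrt(d)) + (a - b*sqrt(d)) = 2a
= 2 * (-25)
= -50

-50


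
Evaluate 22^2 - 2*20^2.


x^2 - d*y^2
= 22^2 - 2*20^2
= 484 - 800
= -316

-316


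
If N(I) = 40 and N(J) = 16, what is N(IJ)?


N(IJ) = N(I) * N(J)
= 40 * 16
= 640

640


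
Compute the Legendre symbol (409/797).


p = 797 is prime, so compute (409/797) with the reciprocity algorithm (Jacobi-symbol steps: pull out 2s via (2/n), flip via reciprocity, reduce):
  reciprocity: (409/797) -> +(797/409)
  reduce: (388/409)
  pull out 2: (2/409) = +1  (since 409 mod 8 = 1)
  pull out 2: (2/409) = +1  (since 409 mod 8 = 1)
  reciprocity: (97/409) -> +(409/97)
  reduce: (21/97)
  reciprocity: (21/97) -> +(97/21)
  reduce: (13/21)
  reciprocity: (13/21) -> +(21/13)
  reduce: (8/13)
  pull out 2: (2/13) = -1  (since 13 mod 8 = 5)
  pull out 2: (2/13) = -1  (since 13 mod 8 = 5)
  pull out 2: (2/13) = -1  (since 13 mod 8 = 5)
  (1/13) = 1
Product of signs = -1
(409/797) = -1

-1


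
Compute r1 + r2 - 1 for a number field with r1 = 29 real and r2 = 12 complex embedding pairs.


By Dirichlet's unit theorem:
rank = r1 + r2 - 1
= 29 + 12 - 1
= 40

40


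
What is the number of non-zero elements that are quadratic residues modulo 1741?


For prime p, the number of non-zero quadratic residues is (p-1)/2.
= (1741-1)/2
= 870

870


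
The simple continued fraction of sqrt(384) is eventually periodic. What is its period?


Run the CF algorithm for sqrt(384).
a_0 = floor(sqrt(384)) = 19; set m_0=0, q_0=1.
Recurrence: m' = q*a - m,  q' = (d - m'^2)/q,  a' = floor((a_0 + m')/q').
  step 1: m=19, q=23, a=1
  step 2: m=4, q=16, a=1
  step 3: m=12, q=15, a=2
  step 4: m=18, q=4, a=9
  step 5: m=18, q=15, a=2
  step 6: m=12, q=16, a=1
  step 7: m=4, q=23, a=1
  step 8: m=19, q=1, a=38
a_8 = 2*a_0 = 38, so the period closes here.
sqrt(384) = [19; 1, 1, 2, 9, 2, 1, 1, 38]
Period length = 8

8


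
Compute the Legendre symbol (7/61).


p = 61 is prime, so compute (7/61) with the reciprocity algorithm (Jacobi-symbol steps: pull out 2s via (2/n), flip via reciprocity, reduce):
  reciprocity: (7/61) -> +(61/7)
  reduce: (5/7)
  reciprocity: (5/7) -> +(7/5)
  reduce: (2/5)
  pull out 2: (2/5) = -1  (since 5 mod 8 = 5)
  (1/5) = 1
Product of signs = -1
(7/61) = -1

-1


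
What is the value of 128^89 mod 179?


p = 179 is prime and the exponent is (p-1)/2 = 89, so by Euler's criterion 128^89 = (128/179) = +1 or -1 mod 179.
Compute by square-and-multiply:
  89 = 64 + 16 + 8 + 1 (binary 1011001)
  Repeated squaring mod 179: 128^1 = 128, 128^2 = 95, 128^4 = 75, 128^8 = 76, 128^16 = 48, 128^32 = 156, 128^64 = 171
  128^89 = 128^64 * 128^16 * 128^8 * 128^1 = 171 * 48 * 76 * 128 mod 179
    171 * 48 = 8208 = 153 mod 179
    153 * 76 = 11628 = 172 mod 179
    172 * 128 = 22016 = 178 mod 179
  128^89 = 178 mod 179
Result 178 = p - 1 = -1 mod 179: 128 is a quadratic non-residue mod 179. As a residue in [0, p-1] the value is 178.
128^89 mod 179 = 178

178


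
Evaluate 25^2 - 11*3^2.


x^2 - d*y^2
= 25^2 - 11*3^2
= 625 - 99
= 526

526


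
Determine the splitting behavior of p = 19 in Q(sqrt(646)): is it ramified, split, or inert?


K = Q(sqrt(646)). Since d mod 4 = 2, disc(K) = 2584.
Check p | disc: 2584 mod 19 = 0.
p divides disc, so p ramifies: (p) = P^2 with e=2, f=1, g=1.
Therefore p is ramified.

ramified


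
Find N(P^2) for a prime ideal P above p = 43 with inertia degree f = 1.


N(P^a) = p^(a*f)
= 43^(2*1)
= 43^2
= 1849

1849


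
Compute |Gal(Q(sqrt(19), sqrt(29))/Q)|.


The 2 square roots of distinct primes are multiplicatively independent over Q,
so [K:Q] = 2^2 and Gal(K/Q) is isomorphic to (Z/2Z)^2.
|Gal| = 2^2 = 4

4


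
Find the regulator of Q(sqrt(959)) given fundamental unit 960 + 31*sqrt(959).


epsilon = 960 + 31*sqrt(959)
= 1919.9995
R = ln(1919.9995)
= 7.5601

7.5601


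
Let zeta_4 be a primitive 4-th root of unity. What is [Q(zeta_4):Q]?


The degree equals Euler's totient phi(4).
4 = 2^2
phi(4) = 2

2


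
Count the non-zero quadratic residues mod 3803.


For prime p, the number of non-zero quadratic residues is (p-1)/2.
= (3803-1)/2
= 1901

1901


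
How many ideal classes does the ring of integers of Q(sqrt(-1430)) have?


K = Q(sqrt(-1430)). d mod 4 = 2, so D = disc(K) = 4d = -5720
h(K) equals the number of primitive reduced positive-definite forms (a, b, c) = a*x^2 + b*x*y + c*y^2 with b^2 - 4ac = D,
where reduced means |b| <= a <= c, with b >= 0 whenever |b| = a or a = c, and primitive means gcd(a, b, c) = 1.
Reduced forces 3a^2 <= |D| = 5720, so 1 <= a <= 43; b must have the parity of D, and c = (b^2 - D)/(4a) must be an integer >= a.
Enumerate a = 1..43, b in [-a, a]:
  a=1: (1, 0, 1430)  [1]
  a=2: (2, 0, 715)  [1]
  a=3: (3, -2, 477), (3, 2, 477)  [2]
  a=4: none
  a=5: (5, 0, 286)  [1]
  a=6: (6, -4, 239), (6, 4, 239)  [2]
  a=7..8: none
  a=9: (9, -2, 159), (9, 2, 159)  [2]
  a=10: (10, 0, 143)  [1]
  a=11: (11, 0, 130)  [1]
  a=12: none
  a=13: (13, 0, 110)  [1]
  a=14: none
  a=15: (15, -10, 97), (15, 10, 97)  [2]
  a=16: none
  a=17: (17, -14, 87), (17, 14, 87)  [2]
  a=18: (18, -16, 83), (18, 16, 83)  [2]
  a=19..21: none
  a=22: (22, 0, 65)  [1]
  a=23..25: none
  a=26: (26, 0, 55)  [1]
  a=27: (27, -2, 53), (27, 2, 53)  [2]
  a=28: none
  a=29: (29, -14, 51), (29, 14, 51)  [2]
  a=30: (30, -20, 51), (30, 20, 51)  [2]
  a=31..32: none
  a=33: (33, -22, 47), (33, 22, 47)  [2]
  a=34: (34, -20, 45), (34, 20, 45)  [2]
  a=35..38: none
  a=39: (39, -26, 41), (39, 26, 41)  [2]
  a=40..43: none
Total reduced forms: 1 + 1 + 2 + 1 + 2 + 2 + 1 + 1 + 1 + 2 + 2 + 2 + 1 + 1 + 2 + 2 + 2 + 2 + 2 + 2 = 32
h = 32

32


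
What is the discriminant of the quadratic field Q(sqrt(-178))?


For K = Q(sqrt(d)) with d squarefree: disc(K) = d if d = 1 mod 4, and disc(K) = 4d if d = 2 or 3 mod 4.
Here d = -178, and d mod 4 = 2.
d = 2 mod 4, not 1 (O_K = Z[sqrt(d)]), so disc(K) = 4d = 4 * (-178) = -712

-712


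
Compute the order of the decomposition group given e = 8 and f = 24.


|D_P| = e * f
= 8 * 24
= 192

192


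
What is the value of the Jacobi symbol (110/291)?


Compute (110/291) via quadratic reciprocity:
  pull out 2: (2/291) = -1  (since 291 mod 8 = 3)
  reciprocity: (55/291) -> -(291/55)
  reduce: (16/55)
  pull out 2: (2/55) = +1  (since 55 mod 8 = 7)
  pull out 2: (2/55) = +1  (since 55 mod 8 = 7)
  pull out 2: (2/55) = +1  (since 55 mod 8 = 7)
  pull out 2: (2/55) = +1  (since 55 mod 8 = 7)
  (1/55) = 1
Product of signs = 1

1


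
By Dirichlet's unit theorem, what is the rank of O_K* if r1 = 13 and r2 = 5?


By Dirichlet's unit theorem:
rank = r1 + r2 - 1
= 13 + 5 - 1
= 17

17


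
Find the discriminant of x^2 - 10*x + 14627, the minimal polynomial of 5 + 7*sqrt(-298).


The element 5 + 7*sqrt(-298) has minimal polynomial:
x^2 - 10*x + 14627
Discriminant = (-10)^2 - 4*(14627)
= 100 - 58508
= -58408

-58408


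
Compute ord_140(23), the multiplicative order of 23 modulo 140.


We want ord_140(23), the smallest k >= 1 with 23^k = 1 mod 140.
n = 140 = 2^2 * 5 * 7, phi(140) = 48; the order divides phi(n).
Divisors of 48: 1, 2, 3, 4, 6, 8, 12, 16, 24, 48
Repeated squaring mod 140: 23^1 = 23, 23^2 = 109, 23^4 = 121, 23^8 = 81, 23^16 = 121, 23^32 = 81
Test divisors in increasing order:
  k=1: 23^1 = 23 mod 140
  k=2: 23^2 = 109 mod 140
  k=3: 23^3 = 109 * 23 = 127 mod 140
  k=4: 23^4 = 121 mod 140
  k=6: 23^6 = 121 * 109 = 29 mod 140
  k=8: 23^8 = 81 mod 140
  k=12: 23^12 = 81 * 121 = 1 mod 140  <- first divisor giving 1
Order = 12

12


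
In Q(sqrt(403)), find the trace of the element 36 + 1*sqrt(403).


Tr(a + b*sqrt(d)) = (a + b*sqrt(d)) + (a - b*sqrt(d)) = 2a
= 2 * (36)
= 72

72


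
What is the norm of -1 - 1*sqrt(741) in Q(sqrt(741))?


N(a + b*sqrt(d)) = a^2 - d*b^2
= (-1)^2 - (741)*(-1)^2
= 1 - 741
= -740

-740


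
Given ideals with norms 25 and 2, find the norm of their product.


N(IJ) = N(I) * N(J)
= 25 * 2
= 50

50


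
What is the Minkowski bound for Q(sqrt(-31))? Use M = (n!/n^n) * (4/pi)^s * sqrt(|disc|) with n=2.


d = -31, d mod 4 = 1, so disc(K) = d = -31; |disc(K)| = 31
Imaginary quadratic field, so n = 2, s = r2 = 1, r1 = 0
M = (n!/n^n) * (4/pi)^s * sqrt(|disc(K)|) = (2!/2^2) * (4/pi)^1 * sqrt(31)
= 0.5 * 1.273240 * 5.567764
= 3.5445

3.5445


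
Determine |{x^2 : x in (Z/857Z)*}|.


For prime p, the number of non-zero quadratic residues is (p-1)/2.
= (857-1)/2
= 428

428


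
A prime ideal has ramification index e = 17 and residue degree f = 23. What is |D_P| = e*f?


|D_P| = e * f
= 17 * 23
= 391

391


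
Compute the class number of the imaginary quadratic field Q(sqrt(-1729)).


K = Q(sqrt(-1729)). d mod 4 = 3, so D = disc(K) = 4d = -6916
h(K) equals the number of primitive reduced positive-definite forms (a, b, c) = a*x^2 + b*x*y + c*y^2 with b^2 - 4ac = D,
where reduced means |b| <= a <= c, with b >= 0 whenever |b| = a or a = c, and primitive means gcd(a, b, c) = 1.
Reduced forces 3a^2 <= |D| = 6916, so 1 <= a <= 48; b must have the parity of D, and c = (b^2 - D)/(4a) must be an integer >= a.
Enumerate a = 1..48, b in [-a, a]:
  a=1: (1, 0, 1729)  [1]
  a=2: (2, 2, 865)  [1]
  a=3..4: none
  a=5: (5, -2, 346), (5, 2, 346)  [2]
  a=6: none
  a=7: (7, 0, 247)  [1]
  a=8..9: none
  a=10: (10, -2, 173), (10, 2, 173)  [2]
  a=11: (11, -6, 158), (11, 6, 158)  [2]
  a=12: none
  a=13: (13, 0, 133)  [1]
  a=14: (14, 14, 127)  [1]
  a=15..18: none
  a=19: (19, 0, 91)  [1]
  a=20..21: none
  a=22: (22, -6, 79), (22, 6, 79)  [2]
  a=23..24: none
  a=25: (25, -22, 74), (25, 22, 74)  [2]
  a=26: (26, 26, 73)  [1]
  a=27..30: none
  a=31: (31, -20, 59), (31, 20, 59)  [2]
  a=32..34: none
  a=35: (35, -28, 55), (35, 28, 55)  [2]
  a=36: none
  a=37: (37, -22, 50), (37, 22, 50)  [2]
  a=38: (38, 38, 55)  [1]
  a=39..48: none
Total reduced forms: 1 + 1 + 2 + 1 + 2 + 2 + 1 + 1 + 1 + 2 + 2 + 1 + 2 + 2 + 2 + 1 = 24
h = 24

24


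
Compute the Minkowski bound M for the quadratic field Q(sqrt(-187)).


d = -187, d mod 4 = 1, so disc(K) = d = -187; |disc(K)| = 187
Imaginary quadratic field, so n = 2, s = r2 = 1, r1 = 0
M = (n!/n^n) * (4/pi)^s * sqrt(|disc(K)|) = (2!/2^2) * (4/pi)^1 * sqrt(187)
= 0.5 * 1.273240 * 13.674794
= 8.7056

8.7056


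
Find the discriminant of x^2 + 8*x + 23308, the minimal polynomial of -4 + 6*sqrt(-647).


The element -4 + 6*sqrt(-647) has minimal polynomial:
x^2 + 8*x + 23308
Discriminant = (8)^2 - 4*(23308)
= 64 - 93232
= -93168

-93168


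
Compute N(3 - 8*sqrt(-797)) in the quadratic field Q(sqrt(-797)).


N(a + b*sqrt(d)) = a^2 - d*b^2
= (3)^2 - (-797)*(-8)^2
= 9 + 51008
= 51017

51017


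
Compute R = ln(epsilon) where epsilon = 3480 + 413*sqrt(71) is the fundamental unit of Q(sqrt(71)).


epsilon = 3480 + 413*sqrt(71)
= 6959.9999
R = ln(6959.9999)
= 8.8479

8.8479


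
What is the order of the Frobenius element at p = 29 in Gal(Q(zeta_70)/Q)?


The Frobenius at p in Gal(Q(zeta_n)/Q) = (Z/nZ)* is the class of p, so its order is ord_70(29), the smallest k >= 1 with 29^k = 1 mod 70.
n = 70 = 2 * 5 * 7, phi(70) = 24; the order divides phi(n).
Divisors of 24: 1, 2, 3, 4, 6, 8, 12, 24
Repeated squaring mod 70: 29^1 = 29, 29^2 = 1, 29^4 = 1, 29^8 = 1, 29^16 = 1
Test divisors in increasing order:
  k=1: 29^1 = 29 mod 70
  k=2: 29^2 = 1 mod 70  <- first divisor giving 1
Order = 2

2


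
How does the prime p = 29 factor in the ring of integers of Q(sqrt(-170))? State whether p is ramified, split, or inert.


K = Q(sqrt(-170)). Since d mod 4 = 2, disc(K) = -680.
Check p | disc: -680 mod 29 = 16.
p does not divide disc. Compute Legendre symbol (d/p):
4^((29-1)/2) mod 29 = 1
(d/p) = 1, so p splits: (p) = P*P' with e=1, f=1, g=2.
Therefore p is split.

split


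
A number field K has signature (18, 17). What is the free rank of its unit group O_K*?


By Dirichlet's unit theorem:
rank = r1 + r2 - 1
= 18 + 17 - 1
= 34

34


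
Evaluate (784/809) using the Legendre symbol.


p = 809 is prime, so compute (784/809) with the reciprocity algorithm (Jacobi-symbol steps: pull out 2s via (2/n), flip via reciprocity, reduce):
  pull out 2: (2/809) = +1  (since 809 mod 8 = 1)
  pull out 2: (2/809) = +1  (since 809 mod 8 = 1)
  pull out 2: (2/809) = +1  (since 809 mod 8 = 1)
  pull out 2: (2/809) = +1  (since 809 mod 8 = 1)
  reciprocity: (49/809) -> +(809/49)
  reduce: (25/49)
  reciprocity: (25/49) -> +(49/25)
  reduce: (24/25)
  pull out 2: (2/25) = +1  (since 25 mod 8 = 1)
  pull out 2: (2/25) = +1  (since 25 mod 8 = 1)
  pull out 2: (2/25) = +1  (since 25 mod 8 = 1)
  reciprocity: (3/25) -> +(25/3)
  reduce: (1/3)
  (1/3) = 1
Product of signs = 1
(784/809) = 1

1


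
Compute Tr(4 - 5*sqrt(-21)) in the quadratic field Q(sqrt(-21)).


Tr(a + b*sqrt(d)) = (a + b*sqrt(d)) + (a - b*sqrt(d)) = 2a
= 2 * (4)
= 8

8


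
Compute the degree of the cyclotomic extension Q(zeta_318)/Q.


The degree equals Euler's totient phi(318).
318 = 2 * 3 * 53
phi(318) = 104

104


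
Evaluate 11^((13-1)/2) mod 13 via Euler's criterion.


p = 13 is prime and the exponent is (p-1)/2 = 6, so by Euler's criterion 11^6 = (11/13) = +1 or -1 mod 13.
Compute by square-and-multiply:
  6 = 4 + 2 (binary 110)
  Repeated squaring mod 13: 11^1 = 11, 11^2 = 4, 11^4 = 3
  11^6 = 11^4 * 11^2 = 3 * 4 mod 13
    3 * 4 = 12 = 12 mod 13
  11^6 = 12 mod 13
Result 12 = p - 1 = -1 mod 13: 11 is a quadratic non-residue mod 13. As a residue in [0, p-1] the value is 12.
11^6 mod 13 = 12

12
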